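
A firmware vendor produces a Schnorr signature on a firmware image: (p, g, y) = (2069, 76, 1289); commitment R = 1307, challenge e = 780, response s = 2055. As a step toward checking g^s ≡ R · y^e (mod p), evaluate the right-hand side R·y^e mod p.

1549

Squares mod 2069: 1289^1≡1289, 1289^2≡114, 1289^4≡582, 1289^8≡1477, 1289^16≡803, 1289^32≡1350, 1289^64≡1780, 1289^128≡761, 1289^256≡1870, 1289^512≡290
780 = 512 + 256 + 8 + 4, so 1289^780 ≡ 290·1870·1477·582 ≡ 93 (mod 2069)
R · y^e ≡ 1307·93 = 121551 ≡ 1549 (mod 2069)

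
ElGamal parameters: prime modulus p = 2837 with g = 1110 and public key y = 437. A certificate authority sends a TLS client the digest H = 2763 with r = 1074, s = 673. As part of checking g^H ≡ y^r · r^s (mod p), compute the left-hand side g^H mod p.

Squares mod 2837: 1110^1≡1110, 1110^2≡842, 1110^4≡2551, 1110^8≡2360, 1110^16≡569, 1110^32≡343, 1110^64≡1332, 1110^128≡1099, 1110^256≡2076, 1110^512≡373, 1110^1024≡116, 1110^2048≡2108
2763 = 2048 + 512 + 128 + 64 + 8 + 2 + 1, so 1110^2763 ≡ 2108·373·1099·1332·2360·842·1110 ≡ 1060 (mod 2837)

1060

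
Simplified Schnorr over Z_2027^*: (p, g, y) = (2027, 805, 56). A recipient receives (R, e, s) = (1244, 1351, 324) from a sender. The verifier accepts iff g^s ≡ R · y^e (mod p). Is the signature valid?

g^s mod p:
805^2 = 648025 ≡ 1412
805^4 ≡ 1412^2 = 1993744 ≡ 1203
805^8 ≡ 1203^2 = 1447209 ≡ 1958
805^16 ≡ 1958^2 = 3833764 ≡ 707
805^32 ≡ 707^2 = 499849 ≡ 1207
805^64 ≡ 1207^2 = 1456849 ≡ 1463
805^128 ≡ 1463^2 = 2140369 ≡ 1884
805^256 ≡ 1884^2 = 3549456 ≡ 179
324 = 256 + 64 + 4, so 805^324 ≡ 179·1463·1203 ≡ 1691 (mod 2027)
R · y^e mod p:
56^2 = 3136 ≡ 1109
56^4 ≡ 1109^2 = 1229881 ≡ 1519
56^8 ≡ 1519^2 = 2307361 ≡ 635
56^16 ≡ 635^2 = 403225 ≡ 1879
56^32 ≡ 1879^2 = 3530641 ≡ 1634
56^64 ≡ 1634^2 = 2669956 ≡ 397
56^128 ≡ 397^2 = 157609 ≡ 1530
56^256 ≡ 1530^2 = 2340900 ≡ 1742
56^512 ≡ 1742^2 = 3034564 ≡ 145
56^1024 ≡ 145^2 = 21025 ≡ 755
1351 = 1024 + 256 + 64 + 4 + 2 + 1, so 56^1351 ≡ 755·1742·397·1519·1109·56 ≡ 1942 (mod 2027)
1244·1942 = 2415848 ≡ 1691 (mod 2027)
1691 ≡ 1691 (mod 2027); signature holds.

valid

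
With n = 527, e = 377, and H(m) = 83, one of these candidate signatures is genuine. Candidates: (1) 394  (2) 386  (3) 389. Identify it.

Candidate 1: Squares mod 527: 394^1≡394, 394^2≡298, 394^4≡268, 394^8≡152, 394^16≡443, 394^32≡205, 394^64≡392, 394^128≡307, 394^256≡443; 377 = 256 + 64 + 32 + 16 + 8 + 1, so 394^377 ≡ 443·392·205·443·152·394 ≡ 167 (mod 527)
Candidate 2: Squares mod 527: 386^1≡386, 386^2≡382, 386^4≡472, 386^8≡390, 386^16≡324, 386^32≡103, 386^64≡69, 386^128≡18, 386^256≡324; 377 = 256 + 64 + 32 + 16 + 8 + 1, so 386^377 ≡ 324·69·103·324·390·386 ≡ 413 (mod 527)
Candidate 3: Squares mod 527: 389^1≡389, 389^2≡72, 389^4≡441, 389^8≡18, 389^16≡324, 389^32≡103, 389^64≡69, 389^128≡18, 389^256≡324; 377 = 256 + 64 + 32 + 16 + 8 + 1, so 389^377 ≡ 324·69·103·324·18·389 ≡ 83 (mod 527)
  → matches H(m) = 83

3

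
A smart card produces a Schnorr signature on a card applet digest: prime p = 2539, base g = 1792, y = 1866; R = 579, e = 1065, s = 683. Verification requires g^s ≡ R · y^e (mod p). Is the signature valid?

g^s mod p:
Squares mod 2539: 1792^1≡1792, 1792^2≡1968, 1792^4≡1049, 1792^8≡1014, 1792^16≡2440, 1792^32≡2184, 1792^64≡1614, 1792^128≡2521, 1792^256≡324, 1792^512≡877
683 = 512 + 128 + 32 + 8 + 2 + 1, so 1792^683 ≡ 877·2521·2184·1014·1968·1792 ≡ 812 (mod 2539)
R · y^e mod p:
Squares mod 2539: 1866^1≡1866, 1866^2≡987, 1866^4≡1732, 1866^8≡1265, 1866^16≡655, 1866^32≡2473, 1866^64≡1817, 1866^128≡789, 1866^256≡466, 1866^512≡1341, 1866^1024≡669
1065 = 1024 + 32 + 8 + 1, so 1866^1065 ≡ 669·2473·1265·1866 ≡ 1124 (mod 2539)
579·1124 = 650796 ≡ 812 (mod 2539)
812 ≡ 812 (mod 2539); signature holds.

valid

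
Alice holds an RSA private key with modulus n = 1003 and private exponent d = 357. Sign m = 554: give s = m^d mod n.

958

Squares mod 1003: m^1≡554, m^2≡1001, m^4≡4, m^8≡16, m^16≡256, m^32≡341, m^64≡936, m^128≡477, m^256≡851
357 = 256 + 64 + 32 + 4 + 1, so m^357 ≡ 851·936·341·4·554 ≡ 958 (mod 1003)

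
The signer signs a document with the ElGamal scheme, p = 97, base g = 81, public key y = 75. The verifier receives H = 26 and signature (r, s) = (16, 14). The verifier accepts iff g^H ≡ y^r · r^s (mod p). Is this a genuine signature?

Left side g^H mod p:
81^26 mod 97 = 62
Right side y^r · r^s mod p:
75^16 mod 97 = 1
16^14 mod 97 = 62
1·62 = 62 ≡ 62 (mod 97)
62 ≡ 62 (mod 97), so the signature is genuine.

genuine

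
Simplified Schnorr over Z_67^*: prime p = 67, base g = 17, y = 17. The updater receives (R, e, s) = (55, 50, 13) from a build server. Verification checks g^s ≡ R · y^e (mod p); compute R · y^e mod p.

6

17^2 = 289 ≡ 21
17^4 ≡ 21^2 = 441 ≡ 39
17^8 ≡ 39^2 = 1521 ≡ 47
17^16 ≡ 47^2 = 2209 ≡ 65
17^32 ≡ 65^2 = 4225 ≡ 4
50 = 32 + 16 + 2, so 17^50 ≡ 4·65·21 ≡ 33 (mod 67)
R · y^e ≡ 55·33 = 1815 ≡ 6 (mod 67)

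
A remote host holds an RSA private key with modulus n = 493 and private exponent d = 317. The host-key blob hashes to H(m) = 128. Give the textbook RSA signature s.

331

Squares mod 493: (H(m))^1≡128, (H(m))^2≡115, (H(m))^4≡407, (H(m))^8≡1, (H(m))^16≡1, (H(m))^32≡1, (H(m))^64≡1, (H(m))^128≡1, (H(m))^256≡1
317 = 256 + 32 + 16 + 8 + 4 + 1, so (H(m))^317 ≡ 1·1·1·1·407·128 ≡ 331 (mod 493)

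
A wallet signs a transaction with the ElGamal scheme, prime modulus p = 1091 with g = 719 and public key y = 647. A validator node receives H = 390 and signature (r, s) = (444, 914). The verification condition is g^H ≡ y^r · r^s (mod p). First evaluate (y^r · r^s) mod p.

Squares mod 1091: 647^1≡647, 647^2≡756, 647^4≡943, 647^8≡84, 647^16≡510, 647^32≡442, 647^64≡75, 647^128≡170, 647^256≡534
444 = 256 + 128 + 32 + 16 + 8 + 4, so 647^444 ≡ 534·170·442·510·84·943 ≡ 84 (mod 1091)
Squares mod 1091: 444^1≡444, 444^2≡756, 444^4≡943, 444^8≡84, 444^16≡510, 444^32≡442, 444^64≡75, 444^128≡170, 444^256≡534, 444^512≡405
914 = 512 + 256 + 128 + 16 + 2, so 444^914 ≡ 405·534·170·510·756 ≡ 611 (mod 1091)
y^r · r^s ≡ 84·611 = 51324 ≡ 47 (mod 1091)

47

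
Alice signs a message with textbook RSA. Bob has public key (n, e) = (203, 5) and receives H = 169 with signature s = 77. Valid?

Squares mod 203: s^1≡77, s^2≡42, s^4≡140
5 = 4 + 1, so s^5 ≡ 140·77 ≡ 21 (mod 203)
The recovered value 21 does not match the digest 169.

no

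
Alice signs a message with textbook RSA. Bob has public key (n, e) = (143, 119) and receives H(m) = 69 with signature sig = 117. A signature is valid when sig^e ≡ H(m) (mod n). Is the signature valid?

invalid

sig^2 ≡ 117^2 = 13689 ≡ 104
sig^4 ≡ 104^2 = 10816 ≡ 91
sig^8 ≡ 91^2 = 8281 ≡ 130
sig^16 ≡ 130^2 = 16900 ≡ 26
sig^32 ≡ 26^2 = 676 ≡ 104
sig^64 ≡ 104^2 = 10816 ≡ 91
119 = 64 + 32 + 16 + 4 + 2 + 1, so sig^119 ≡ 91·104·26·91·104·117 ≡ 52 (mod 143)
52 ≠ 69, so verification fails.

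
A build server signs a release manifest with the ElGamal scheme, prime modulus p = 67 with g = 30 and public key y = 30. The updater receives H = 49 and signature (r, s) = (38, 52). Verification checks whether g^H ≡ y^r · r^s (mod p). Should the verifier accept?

reject

Left side g^H mod p:
Squares mod 67: 30^1≡30, 30^2≡29, 30^4≡37, 30^8≡29, 30^16≡37, 30^32≡29
49 = 32 + 16 + 1, so 30^49 ≡ 29·37·30 ≡ 30 (mod 67)
Right side y^r · r^s mod p:
Squares mod 67: 30^1≡30, 30^2≡29, 30^4≡37, 30^8≡29, 30^16≡37, 30^32≡29
38 = 32 + 4 + 2, so 30^38 ≡ 29·37·29 ≡ 29 (mod 67)
Squares mod 67: 38^1≡38, 38^2≡37, 38^4≡29, 38^8≡37, 38^16≡29, 38^32≡37
52 = 32 + 16 + 4, so 38^52 ≡ 37·29·29 ≡ 29 (mod 67)
29·29 = 841 ≡ 37 (mod 67)
30 ≠ 37, so verification fails.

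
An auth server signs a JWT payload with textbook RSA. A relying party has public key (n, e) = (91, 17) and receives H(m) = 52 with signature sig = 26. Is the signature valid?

valid

sig^2 ≡ 26^2 = 676 ≡ 39
sig^4 ≡ 39^2 = 1521 ≡ 65
sig^8 ≡ 65^2 = 4225 ≡ 39
sig^16 ≡ 39^2 = 1521 ≡ 65
17 = 16 + 1, so sig^17 ≡ 65·26 ≡ 52 (mod 91)
Since 52 equals the digest 52, verification succeeds.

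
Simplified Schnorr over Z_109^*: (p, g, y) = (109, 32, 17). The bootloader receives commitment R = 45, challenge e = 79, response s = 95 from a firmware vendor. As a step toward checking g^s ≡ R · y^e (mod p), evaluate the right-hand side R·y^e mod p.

19

Squares mod 109: 17^1≡17, 17^2≡71, 17^4≡27, 17^8≡75, 17^16≡66, 17^32≡105, 17^64≡16
79 = 64 + 8 + 4 + 2 + 1, so 17^79 ≡ 16·75·27·71·17 ≡ 107 (mod 109)
R · y^e ≡ 45·107 = 4815 ≡ 19 (mod 109)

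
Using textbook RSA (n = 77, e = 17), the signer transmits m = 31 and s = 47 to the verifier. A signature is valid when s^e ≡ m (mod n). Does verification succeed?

passes

s^17 mod 77 = 31
31 = m, so the signature checks out.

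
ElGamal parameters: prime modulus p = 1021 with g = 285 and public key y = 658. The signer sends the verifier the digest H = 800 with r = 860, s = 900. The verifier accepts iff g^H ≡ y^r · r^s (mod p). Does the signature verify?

does not verify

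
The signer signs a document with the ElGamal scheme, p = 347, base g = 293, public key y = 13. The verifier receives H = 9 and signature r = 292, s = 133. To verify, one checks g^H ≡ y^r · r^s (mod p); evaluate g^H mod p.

Squares mod 347: 293^1≡293, 293^2≡140, 293^4≡168, 293^8≡117
9 = 8 + 1, so 293^9 ≡ 117·293 ≡ 275 (mod 347)

275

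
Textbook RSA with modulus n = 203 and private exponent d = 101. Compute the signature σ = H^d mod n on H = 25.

H^2 ≡ 25^2 = 625 ≡ 16
H^4 ≡ 16^2 = 256 ≡ 53
H^8 ≡ 53^2 = 2809 ≡ 170
H^16 ≡ 170^2 = 28900 ≡ 74
H^32 ≡ 74^2 = 5476 ≡ 198
H^64 ≡ 198^2 = 39204 ≡ 25
101 = 64 + 32 + 4 + 1, so H^101 ≡ 25·198·53·25 ≡ 23 (mod 203)

23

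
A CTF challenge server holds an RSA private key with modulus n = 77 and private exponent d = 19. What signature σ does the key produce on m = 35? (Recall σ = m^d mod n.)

28

Squares mod 77: m^1≡35, m^2≡70, m^4≡49, m^8≡14, m^16≡42
19 = 16 + 2 + 1, so m^19 ≡ 42·70·35 ≡ 28 (mod 77)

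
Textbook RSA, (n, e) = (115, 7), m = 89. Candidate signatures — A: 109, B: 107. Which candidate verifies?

A

Candidate A: 109^2 = 11881 ≡ 36; 109^4 ≡ 36^2 = 1296 ≡ 31; 7 = 4 + 2 + 1, so 109^7 ≡ 31·36·109 ≡ 89 (mod 115)
  → matches m = 89
Candidate B: 107^2 = 11449 ≡ 64; 107^4 ≡ 64^2 = 4096 ≡ 71; 7 = 4 + 2 + 1, so 107^7 ≡ 71·64·107 ≡ 103 (mod 115)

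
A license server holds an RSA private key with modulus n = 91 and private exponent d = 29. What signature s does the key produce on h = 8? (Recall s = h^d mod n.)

8

h^29 mod 91 = 8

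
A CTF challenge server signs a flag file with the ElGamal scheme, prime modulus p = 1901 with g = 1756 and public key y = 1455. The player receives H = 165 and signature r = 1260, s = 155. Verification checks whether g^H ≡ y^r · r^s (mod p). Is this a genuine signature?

genuine

Left side g^H mod p:
1756^2 = 3083536 ≡ 114
1756^4 ≡ 114^2 = 12996 ≡ 1590
1756^8 ≡ 1590^2 = 2528100 ≡ 1671
1756^16 ≡ 1671^2 = 2792241 ≡ 1573
1756^32 ≡ 1573^2 = 2474329 ≡ 1128
1756^64 ≡ 1128^2 = 1272384 ≡ 615
1756^128 ≡ 615^2 = 378225 ≡ 1827
165 = 128 + 32 + 4 + 1, so 1756^165 ≡ 1827·1128·1590·1756 ≡ 260 (mod 1901)
Right side y^r · r^s mod p:
1455^2 = 2117025 ≡ 1212
1455^4 ≡ 1212^2 = 1468944 ≡ 1372
1455^8 ≡ 1372^2 = 1882384 ≡ 394
1455^16 ≡ 394^2 = 155236 ≡ 1255
1455^32 ≡ 1255^2 = 1575025 ≡ 997
1455^64 ≡ 997^2 = 994009 ≡ 1687
1455^128 ≡ 1687^2 = 2845969 ≡ 172
1455^256 ≡ 172^2 = 29584 ≡ 1069
1455^512 ≡ 1069^2 = 1142761 ≡ 260
1455^1024 ≡ 260^2 = 67600 ≡ 1065
1260 = 1024 + 128 + 64 + 32 + 8 + 4, so 1455^1260 ≡ 1065·172·1687·997·394·1372 ≡ 1390 (mod 1901)
1260^2 = 1587600 ≡ 265
1260^4 ≡ 265^2 = 70225 ≡ 1789
1260^8 ≡ 1789^2 = 3200521 ≡ 1138
1260^16 ≡ 1138^2 = 1295044 ≡ 463
1260^32 ≡ 463^2 = 214369 ≡ 1457
1260^64 ≡ 1457^2 = 2122849 ≡ 1333
1260^128 ≡ 1333^2 = 1776889 ≡ 1355
155 = 128 + 16 + 8 + 2 + 1, so 1260^155 ≡ 1355·463·1138·265·1260 ≡ 684 (mod 1901)
1390·684 = 950760 ≡ 260 (mod 1901)
260 ≡ 260 (mod 1901), so the signature is genuine.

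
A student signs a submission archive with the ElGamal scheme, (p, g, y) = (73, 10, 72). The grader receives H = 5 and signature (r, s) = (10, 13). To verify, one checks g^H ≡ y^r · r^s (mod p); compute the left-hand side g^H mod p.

Squares mod 73: 10^1≡10, 10^2≡27, 10^4≡72
5 = 4 + 1, so 10^5 ≡ 72·10 ≡ 63 (mod 73)

63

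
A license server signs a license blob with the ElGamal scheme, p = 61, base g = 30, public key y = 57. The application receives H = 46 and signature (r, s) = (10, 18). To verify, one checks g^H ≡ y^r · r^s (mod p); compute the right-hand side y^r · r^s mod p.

36

Squares mod 61: 57^1≡57, 57^2≡16, 57^4≡12, 57^8≡22
10 = 8 + 2, so 57^10 ≡ 22·16 ≡ 47 (mod 61)
Squares mod 61: 10^1≡10, 10^2≡39, 10^4≡57, 10^8≡16, 10^16≡12
18 = 16 + 2, so 10^18 ≡ 12·39 ≡ 41 (mod 61)
y^r · r^s ≡ 47·41 = 1927 ≡ 36 (mod 61)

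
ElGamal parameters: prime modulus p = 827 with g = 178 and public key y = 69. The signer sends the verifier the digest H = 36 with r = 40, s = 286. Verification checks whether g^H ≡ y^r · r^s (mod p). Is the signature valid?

Left side g^H mod p:
178^2 = 31684 ≡ 258
178^4 ≡ 258^2 = 66564 ≡ 404
178^8 ≡ 404^2 = 163216 ≡ 297
178^16 ≡ 297^2 = 88209 ≡ 547
178^32 ≡ 547^2 = 299209 ≡ 662
36 = 32 + 4, so 178^36 ≡ 662·404 ≡ 327 (mod 827)
Right side y^r · r^s mod p:
69^2 = 4761 ≡ 626
69^4 ≡ 626^2 = 391876 ≡ 705
69^8 ≡ 705^2 = 497025 ≡ 825
69^16 ≡ 825^2 = 680625 ≡ 4
69^32 ≡ 4^2 = 16
40 = 32 + 8, so 69^40 ≡ 16·825 ≡ 795 (mod 827)
40^2 = 1600 ≡ 773
40^4 ≡ 773^2 = 597529 ≡ 435
40^8 ≡ 435^2 = 189225 ≡ 669
40^16 ≡ 669^2 = 447561 ≡ 154
40^32 ≡ 154^2 = 23716 ≡ 560
40^64 ≡ 560^2 = 313600 ≡ 167
40^128 ≡ 167^2 = 27889 ≡ 598
40^256 ≡ 598^2 = 357604 ≡ 340
286 = 256 + 16 + 8 + 4 + 2, so 40^286 ≡ 340·154·669·435·773 ≡ 119 (mod 827)
795·119 = 94605 ≡ 327 (mod 827)
327 ≡ 327 (mod 827), so the signature is genuine.

valid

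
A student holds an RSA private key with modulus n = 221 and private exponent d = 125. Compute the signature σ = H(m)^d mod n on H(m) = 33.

Squares mod 221: (H(m))^1≡33, (H(m))^2≡205, (H(m))^4≡35, (H(m))^8≡120, (H(m))^16≡35, (H(m))^32≡120, (H(m))^64≡35
125 = 64 + 32 + 16 + 8 + 4 + 1, so (H(m))^125 ≡ 35·120·35·120·35·33 ≡ 50 (mod 221)

50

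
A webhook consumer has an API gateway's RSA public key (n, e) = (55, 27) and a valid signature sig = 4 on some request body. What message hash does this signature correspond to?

49

sig^2 ≡ 4^2 = 16
sig^4 ≡ 16^2 = 256 ≡ 36
sig^8 ≡ 36^2 = 1296 ≡ 31
sig^16 ≡ 31^2 = 961 ≡ 26
27 = 16 + 8 + 2 + 1, so sig^27 ≡ 26·31·16·4 ≡ 49 (mod 55)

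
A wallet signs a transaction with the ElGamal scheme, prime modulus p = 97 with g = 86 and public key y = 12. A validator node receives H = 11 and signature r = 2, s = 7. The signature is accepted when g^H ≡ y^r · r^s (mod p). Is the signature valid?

valid

Left side g^H mod p:
86^2 = 7396 ≡ 24
86^4 ≡ 24^2 = 576 ≡ 91
86^8 ≡ 91^2 = 8281 ≡ 36
11 = 8 + 2 + 1, so 86^11 ≡ 36·24·86 ≡ 2 (mod 97)
Right side y^r · r^s mod p:
12^2 = 144 ≡ 47
2^2 = 4
2^4 ≡ 4^2 = 16
7 = 4 + 2 + 1, so 2^7 ≡ 16·4·2 ≡ 31 (mod 97)
47·31 = 1457 ≡ 2 (mod 97)
2 ≡ 2 (mod 97), so the signature is genuine.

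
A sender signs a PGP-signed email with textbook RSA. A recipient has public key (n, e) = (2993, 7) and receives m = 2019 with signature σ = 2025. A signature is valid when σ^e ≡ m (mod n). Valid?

yes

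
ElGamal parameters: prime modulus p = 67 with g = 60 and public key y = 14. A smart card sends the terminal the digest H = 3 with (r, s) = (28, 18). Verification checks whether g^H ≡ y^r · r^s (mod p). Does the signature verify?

Left side g^H mod p:
60^2 = 3600 ≡ 49
3 = 2 + 1, so 60^3 ≡ 49·60 ≡ 59 (mod 67)
Right side y^r · r^s mod p:
14^2 = 196 ≡ 62
14^4 ≡ 62^2 = 3844 ≡ 25
14^8 ≡ 25^2 = 625 ≡ 22
14^16 ≡ 22^2 = 484 ≡ 15
28 = 16 + 8 + 4, so 14^28 ≡ 15·22·25 ≡ 9 (mod 67)
28^2 = 784 ≡ 47
28^4 ≡ 47^2 = 2209 ≡ 65
28^8 ≡ 65^2 = 4225 ≡ 4
28^16 ≡ 4^2 = 16
18 = 16 + 2, so 28^18 ≡ 16·47 ≡ 15 (mod 67)
9·15 = 135 ≡ 1 (mod 67)
59 ≠ 1, so verification fails.

does not verify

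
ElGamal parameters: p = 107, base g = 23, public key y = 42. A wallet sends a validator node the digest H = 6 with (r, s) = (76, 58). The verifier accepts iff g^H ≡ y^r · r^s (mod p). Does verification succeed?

passes

Left side g^H mod p:
23^2 = 529 ≡ 101
23^4 ≡ 101^2 = 10201 ≡ 36
6 = 4 + 2, so 23^6 ≡ 36·101 ≡ 105 (mod 107)
Right side y^r · r^s mod p:
42^2 = 1764 ≡ 52
42^4 ≡ 52^2 = 2704 ≡ 29
42^8 ≡ 29^2 = 841 ≡ 92
42^16 ≡ 92^2 = 8464 ≡ 11
42^32 ≡ 11^2 = 121 ≡ 14
42^64 ≡ 14^2 = 196 ≡ 89
76 = 64 + 8 + 4, so 42^76 ≡ 89·92·29 ≡ 19 (mod 107)
76^2 = 5776 ≡ 105
76^4 ≡ 105^2 = 11025 ≡ 4
76^8 ≡ 4^2 = 16
76^16 ≡ 16^2 = 256 ≡ 42
76^32 ≡ 42^2 = 1764 ≡ 52
58 = 32 + 16 + 8 + 2, so 76^58 ≡ 52·42·16·105 ≡ 90 (mod 107)
19·90 = 1710 ≡ 105 (mod 107)
105 ≡ 105 (mod 107), so the signature is genuine.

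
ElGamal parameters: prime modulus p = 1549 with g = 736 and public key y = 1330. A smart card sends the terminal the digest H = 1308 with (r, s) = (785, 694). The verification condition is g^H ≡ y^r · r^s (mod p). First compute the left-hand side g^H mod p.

135

736^2 = 541696 ≡ 1095
736^4 ≡ 1095^2 = 1199025 ≡ 99
736^8 ≡ 99^2 = 9801 ≡ 507
736^16 ≡ 507^2 = 257049 ≡ 1464
736^32 ≡ 1464^2 = 2143296 ≡ 1029
736^64 ≡ 1029^2 = 1058841 ≡ 874
736^128 ≡ 874^2 = 763876 ≡ 219
736^256 ≡ 219^2 = 47961 ≡ 1491
736^512 ≡ 1491^2 = 2223081 ≡ 266
736^1024 ≡ 266^2 = 70756 ≡ 1051
1308 = 1024 + 256 + 16 + 8 + 4, so 736^1308 ≡ 1051·1491·1464·507·99 ≡ 135 (mod 1549)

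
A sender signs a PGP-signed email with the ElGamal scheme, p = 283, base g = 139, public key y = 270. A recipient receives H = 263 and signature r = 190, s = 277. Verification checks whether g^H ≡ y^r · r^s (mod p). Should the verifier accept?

Left side g^H mod p:
Squares mod 283: 139^1≡139, 139^2≡77, 139^4≡269, 139^8≡196, 139^16≡211, 139^32≡90, 139^64≡176, 139^128≡129, 139^256≡227
263 = 256 + 4 + 2 + 1, so 139^263 ≡ 227·269·77·139 ≡ 202 (mod 283)
Right side y^r · r^s mod p:
Squares mod 283: 270^1≡270, 270^2≡169, 270^4≡261, 270^8≡201, 270^16≡215, 270^32≡96, 270^64≡160, 270^128≡130
190 = 128 + 32 + 16 + 8 + 4 + 2, so 270^190 ≡ 130·96·215·201·261·169 ≡ 36 (mod 283)
Squares mod 283: 190^1≡190, 190^2≡159, 190^4≡94, 190^8≡63, 190^16≡7, 190^32≡49, 190^64≡137, 190^128≡91, 190^256≡74
277 = 256 + 16 + 4 + 1, so 190^277 ≡ 74·7·94·190 ≡ 210 (mod 283)
36·210 = 7560 ≡ 202 (mod 283)
202 ≡ 202 (mod 283), so the signature is genuine.

accept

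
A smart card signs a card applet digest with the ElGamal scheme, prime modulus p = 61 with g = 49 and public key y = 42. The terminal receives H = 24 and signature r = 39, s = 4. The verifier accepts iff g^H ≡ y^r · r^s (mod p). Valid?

no

Left side g^H mod p:
49^24 mod 61 = 9
Right side y^r · r^s mod p:
42^39 mod 61 = 20
39^4 mod 61 = 16
20·16 = 320 ≡ 15 (mod 61)
9 ≠ 15, so verification fails.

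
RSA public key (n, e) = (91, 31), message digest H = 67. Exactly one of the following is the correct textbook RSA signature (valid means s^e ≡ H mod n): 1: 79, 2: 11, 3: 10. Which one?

2

Candidate 1: Squares mod 91: 79^1≡79, 79^2≡53, 79^4≡79, 79^8≡53, 79^16≡79; 31 = 16 + 8 + 4 + 2 + 1, so 79^31 ≡ 79·53·79·53·79 ≡ 79 (mod 91)
Candidate 2: Squares mod 91: 11^1≡11, 11^2≡30, 11^4≡81, 11^8≡9, 11^16≡81; 31 = 16 + 8 + 4 + 2 + 1, so 11^31 ≡ 81·9·81·30·11 ≡ 67 (mod 91)
  → matches H = 67
Candidate 3: Squares mod 91: 10^1≡10, 10^2≡9, 10^4≡81, 10^8≡9, 10^16≡81; 31 = 16 + 8 + 4 + 2 + 1, so 10^31 ≡ 81·9·81·9·10 ≡ 10 (mod 91)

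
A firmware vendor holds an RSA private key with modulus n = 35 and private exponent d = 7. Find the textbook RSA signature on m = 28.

7

m^2 ≡ 28^2 = 784 ≡ 14
m^4 ≡ 14^2 = 196 ≡ 21
7 = 4 + 2 + 1, so m^7 ≡ 21·14·28 ≡ 7 (mod 35)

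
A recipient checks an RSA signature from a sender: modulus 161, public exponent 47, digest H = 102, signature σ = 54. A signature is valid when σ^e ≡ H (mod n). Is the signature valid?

invalid

σ^2 ≡ 54^2 = 2916 ≡ 18
σ^4 ≡ 18^2 = 324 ≡ 2
σ^8 ≡ 2^2 = 4
σ^16 ≡ 4^2 = 16
σ^32 ≡ 16^2 = 256 ≡ 95
47 = 32 + 8 + 4 + 2 + 1, so σ^47 ≡ 95·4·2·18·54 ≡ 52 (mod 161)
σ^47 mod 161 = 52, but H = 102.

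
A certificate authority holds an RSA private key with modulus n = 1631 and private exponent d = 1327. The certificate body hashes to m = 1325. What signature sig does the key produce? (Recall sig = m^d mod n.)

793

m^2 ≡ 1325^2 = 1755625 ≡ 669
m^4 ≡ 669^2 = 447561 ≡ 667
m^8 ≡ 667^2 = 444889 ≡ 1257
m^16 ≡ 1257^2 = 1580049 ≡ 1241
m^32 ≡ 1241^2 = 1540081 ≡ 417
m^64 ≡ 417^2 = 173889 ≡ 1003
m^128 ≡ 1003^2 = 1006009 ≡ 1313
m^256 ≡ 1313^2 = 1723969 ≡ 2
m^512 ≡ 2^2 = 4
m^1024 ≡ 4^2 = 16
1327 = 1024 + 256 + 32 + 8 + 4 + 2 + 1, so m^1327 ≡ 16·2·417·1257·667·669·1325 ≡ 793 (mod 1631)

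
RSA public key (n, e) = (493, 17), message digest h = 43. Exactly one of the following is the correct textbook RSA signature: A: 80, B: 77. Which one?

B

Candidate A: 80^2 = 6400 ≡ 484; 80^4 ≡ 484^2 = 234256 ≡ 81; 80^8 ≡ 81^2 = 6561 ≡ 152; 80^16 ≡ 152^2 = 23104 ≡ 426; 17 = 16 + 1, so 80^17 ≡ 426·80 ≡ 63 (mod 493)
Candidate B: 77^2 = 5929 ≡ 13; 77^4 ≡ 13^2 = 169; 77^8 ≡ 169^2 = 28561 ≡ 460; 77^16 ≡ 460^2 = 211600 ≡ 103; 17 = 16 + 1, so 77^17 ≡ 103·77 ≡ 43 (mod 493)
  → matches h = 43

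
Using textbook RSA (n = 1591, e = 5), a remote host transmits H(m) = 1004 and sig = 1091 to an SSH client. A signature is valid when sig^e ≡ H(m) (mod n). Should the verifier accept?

sig^5 mod 1591 = 1569
sig^5 mod 1591 = 1569, but H(m) = 1004.

reject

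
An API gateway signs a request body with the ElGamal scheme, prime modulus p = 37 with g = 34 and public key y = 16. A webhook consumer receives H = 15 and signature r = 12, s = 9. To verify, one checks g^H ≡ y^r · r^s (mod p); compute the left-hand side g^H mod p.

34^15 mod 37 = 26

26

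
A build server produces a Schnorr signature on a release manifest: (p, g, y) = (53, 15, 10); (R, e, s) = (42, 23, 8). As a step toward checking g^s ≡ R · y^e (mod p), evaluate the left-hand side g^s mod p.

47

15^2 = 225 ≡ 13
15^4 ≡ 13^2 = 169 ≡ 10
15^8 ≡ 10^2 = 100 ≡ 47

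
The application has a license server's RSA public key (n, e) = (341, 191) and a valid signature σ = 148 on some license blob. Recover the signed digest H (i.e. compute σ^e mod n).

σ^2 ≡ 148^2 = 21904 ≡ 80
σ^4 ≡ 80^2 = 6400 ≡ 262
σ^8 ≡ 262^2 = 68644 ≡ 103
σ^16 ≡ 103^2 = 10609 ≡ 38
σ^32 ≡ 38^2 = 1444 ≡ 80
σ^64 ≡ 80^2 = 6400 ≡ 262
σ^128 ≡ 262^2 = 68644 ≡ 103
191 = 128 + 32 + 16 + 8 + 4 + 2 + 1, so σ^191 ≡ 103·80·38·103·262·80·148 ≡ 104 (mod 341)

104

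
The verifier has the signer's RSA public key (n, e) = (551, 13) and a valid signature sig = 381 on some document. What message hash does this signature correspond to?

sig^2 ≡ 381^2 = 145161 ≡ 248
sig^4 ≡ 248^2 = 61504 ≡ 343
sig^8 ≡ 343^2 = 117649 ≡ 286
13 = 8 + 4 + 1, so sig^13 ≡ 286·343·381 ≡ 457 (mod 551)

457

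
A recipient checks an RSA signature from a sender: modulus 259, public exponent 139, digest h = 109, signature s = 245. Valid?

no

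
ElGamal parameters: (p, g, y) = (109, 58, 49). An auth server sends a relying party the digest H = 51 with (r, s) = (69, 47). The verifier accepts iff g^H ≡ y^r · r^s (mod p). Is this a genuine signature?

forged

Left side g^H mod p:
58^2 = 3364 ≡ 94
58^4 ≡ 94^2 = 8836 ≡ 7
58^8 ≡ 7^2 = 49
58^16 ≡ 49^2 = 2401 ≡ 3
58^32 ≡ 3^2 = 9
51 = 32 + 16 + 2 + 1, so 58^51 ≡ 9·3·94·58 ≡ 54 (mod 109)
Right side y^r · r^s mod p:
49^2 = 2401 ≡ 3
49^4 ≡ 3^2 = 9
49^8 ≡ 9^2 = 81
49^16 ≡ 81^2 = 6561 ≡ 21
49^32 ≡ 21^2 = 441 ≡ 5
49^64 ≡ 5^2 = 25
69 = 64 + 4 + 1, so 49^69 ≡ 25·9·49 ≡ 16 (mod 109)
69^2 = 4761 ≡ 74
69^4 ≡ 74^2 = 5476 ≡ 26
69^8 ≡ 26^2 = 676 ≡ 22
69^16 ≡ 22^2 = 484 ≡ 48
69^32 ≡ 48^2 = 2304 ≡ 15
47 = 32 + 8 + 4 + 2 + 1, so 69^47 ≡ 15·22·26·74·69 ≡ 91 (mod 109)
16·91 = 1456 ≡ 39 (mod 109)
54 ≠ 39, so verification fails.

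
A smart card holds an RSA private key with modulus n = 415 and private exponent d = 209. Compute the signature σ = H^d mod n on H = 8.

H^2 ≡ 8^2 = 64
H^4 ≡ 64^2 = 4096 ≡ 361
H^8 ≡ 361^2 = 130321 ≡ 11
H^16 ≡ 11^2 = 121
H^32 ≡ 121^2 = 14641 ≡ 116
H^64 ≡ 116^2 = 13456 ≡ 176
H^128 ≡ 176^2 = 30976 ≡ 266
209 = 128 + 64 + 16 + 1, so H^209 ≡ 266·176·121·8 ≡ 303 (mod 415)

303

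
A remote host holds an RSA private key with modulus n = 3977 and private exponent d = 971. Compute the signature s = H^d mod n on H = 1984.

631

H^2 ≡ 1984^2 = 3936256 ≡ 3003
H^4 ≡ 3003^2 = 9018009 ≡ 2150
H^8 ≡ 2150^2 = 4622500 ≡ 1226
H^16 ≡ 1226^2 = 1503076 ≡ 3747
H^32 ≡ 3747^2 = 14040009 ≡ 1199
H^64 ≡ 1199^2 = 1437601 ≡ 1904
H^128 ≡ 1904^2 = 3625216 ≡ 2169
H^256 ≡ 2169^2 = 4704561 ≡ 3747
H^512 ≡ 3747^2 = 14040009 ≡ 1199
971 = 512 + 256 + 128 + 64 + 8 + 2 + 1, so H^971 ≡ 1199·3747·2169·1904·1226·3003·1984 ≡ 631 (mod 3977)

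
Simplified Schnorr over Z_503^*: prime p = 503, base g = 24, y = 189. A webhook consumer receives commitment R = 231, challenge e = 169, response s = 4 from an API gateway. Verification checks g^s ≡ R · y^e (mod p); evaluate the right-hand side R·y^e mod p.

189^2 = 35721 ≡ 8
189^4 ≡ 8^2 = 64
189^8 ≡ 64^2 = 4096 ≡ 72
189^16 ≡ 72^2 = 5184 ≡ 154
189^32 ≡ 154^2 = 23716 ≡ 75
189^64 ≡ 75^2 = 5625 ≡ 92
189^128 ≡ 92^2 = 8464 ≡ 416
169 = 128 + 32 + 8 + 1, so 189^169 ≡ 416·75·72·189 ≡ 378 (mod 503)
R · y^e ≡ 231·378 = 87318 ≡ 299 (mod 503)

299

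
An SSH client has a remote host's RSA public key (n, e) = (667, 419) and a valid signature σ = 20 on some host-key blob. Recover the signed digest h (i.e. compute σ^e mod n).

480

σ^2 ≡ 20^2 = 400
σ^4 ≡ 400^2 = 160000 ≡ 587
σ^8 ≡ 587^2 = 344569 ≡ 397
σ^16 ≡ 397^2 = 157609 ≡ 197
σ^32 ≡ 197^2 = 38809 ≡ 123
σ^64 ≡ 123^2 = 15129 ≡ 455
σ^128 ≡ 455^2 = 207025 ≡ 255
σ^256 ≡ 255^2 = 65025 ≡ 326
419 = 256 + 128 + 32 + 2 + 1, so σ^419 ≡ 326·255·123·400·20 ≡ 480 (mod 667)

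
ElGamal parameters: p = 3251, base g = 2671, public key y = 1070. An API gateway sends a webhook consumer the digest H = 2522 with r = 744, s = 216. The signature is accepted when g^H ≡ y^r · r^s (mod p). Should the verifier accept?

Left side g^H mod p:
2671^2522 mod 3251 = 1389
Right side y^r · r^s mod p:
1070^744 mod 3251 = 39
744^216 mod 3251 = 1926
39·1926 = 75114 ≡ 341 (mod 3251)
1389 ≠ 341, so verification fails.

reject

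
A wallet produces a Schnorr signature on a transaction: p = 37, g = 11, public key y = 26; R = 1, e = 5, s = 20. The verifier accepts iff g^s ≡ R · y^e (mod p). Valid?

yes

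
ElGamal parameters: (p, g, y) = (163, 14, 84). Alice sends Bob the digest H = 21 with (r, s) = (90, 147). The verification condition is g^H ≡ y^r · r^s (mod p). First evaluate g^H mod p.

158

Squares mod 163: 14^1≡14, 14^2≡33, 14^4≡111, 14^8≡96, 14^16≡88
21 = 16 + 4 + 1, so 14^21 ≡ 88·111·14 ≡ 158 (mod 163)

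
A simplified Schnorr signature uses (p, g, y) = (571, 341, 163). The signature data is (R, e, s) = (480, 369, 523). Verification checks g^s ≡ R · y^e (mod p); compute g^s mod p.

25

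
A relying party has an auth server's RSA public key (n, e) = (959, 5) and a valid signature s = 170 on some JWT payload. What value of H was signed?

795

Squares mod 959: s^1≡170, s^2≡130, s^4≡597
5 = 4 + 1, so s^5 ≡ 597·170 ≡ 795 (mod 959)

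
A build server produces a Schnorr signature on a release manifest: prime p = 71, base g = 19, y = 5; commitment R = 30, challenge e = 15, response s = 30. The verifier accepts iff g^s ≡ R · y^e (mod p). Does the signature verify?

g^s mod p:
19^2 = 361 ≡ 6
19^4 ≡ 6^2 = 36
19^8 ≡ 36^2 = 1296 ≡ 18
19^16 ≡ 18^2 = 324 ≡ 40
30 = 16 + 8 + 4 + 2, so 19^30 ≡ 40·18·36·6 ≡ 30 (mod 71)
R · y^e mod p:
5^2 = 25
5^4 ≡ 25^2 = 625 ≡ 57
5^8 ≡ 57^2 = 3249 ≡ 54
15 = 8 + 4 + 2 + 1, so 5^15 ≡ 54·57·25·5 ≡ 1 (mod 71)
30·1 = 30 ≡ 30 (mod 71)
30 ≡ 30 (mod 71); signature holds.

verifies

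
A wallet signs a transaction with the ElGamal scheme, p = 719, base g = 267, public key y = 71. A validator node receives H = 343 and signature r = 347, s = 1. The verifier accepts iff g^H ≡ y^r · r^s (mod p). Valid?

Left side g^H mod p:
267^2 = 71289 ≡ 108
267^4 ≡ 108^2 = 11664 ≡ 160
267^8 ≡ 160^2 = 25600 ≡ 435
267^16 ≡ 435^2 = 189225 ≡ 128
267^32 ≡ 128^2 = 16384 ≡ 566
267^64 ≡ 566^2 = 320356 ≡ 401
267^128 ≡ 401^2 = 160801 ≡ 464
267^256 ≡ 464^2 = 215296 ≡ 315
343 = 256 + 64 + 16 + 4 + 2 + 1, so 267^343 ≡ 315·401·128·160·108·267 ≡ 264 (mod 719)
Right side y^r · r^s mod p:
71^2 = 5041 ≡ 8
71^4 ≡ 8^2 = 64
71^8 ≡ 64^2 = 4096 ≡ 501
71^16 ≡ 501^2 = 251001 ≡ 70
71^32 ≡ 70^2 = 4900 ≡ 586
71^64 ≡ 586^2 = 343396 ≡ 433
71^128 ≡ 433^2 = 187489 ≡ 549
71^256 ≡ 549^2 = 301401 ≡ 140
347 = 256 + 64 + 16 + 8 + 2 + 1, so 71^347 ≡ 140·433·70·501·8·71 ≡ 677 (mod 719)
347^1 mod 719 = 347
677·347 = 234919 ≡ 525 (mod 719)
264 ≠ 525, so verification fails.

no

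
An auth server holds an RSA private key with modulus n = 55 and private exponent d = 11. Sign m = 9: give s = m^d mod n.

9

m^2 ≡ 9^2 = 81 ≡ 26
m^4 ≡ 26^2 = 676 ≡ 16
m^8 ≡ 16^2 = 256 ≡ 36
11 = 8 + 2 + 1, so m^11 ≡ 36·26·9 ≡ 9 (mod 55)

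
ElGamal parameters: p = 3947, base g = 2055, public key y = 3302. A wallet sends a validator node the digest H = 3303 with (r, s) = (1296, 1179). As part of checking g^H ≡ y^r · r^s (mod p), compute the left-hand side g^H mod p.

2055^2 = 4223025 ≡ 3682
2055^4 ≡ 3682^2 = 13557124 ≡ 3126
2055^8 ≡ 3126^2 = 9771876 ≡ 3051
2055^16 ≡ 3051^2 = 9308601 ≡ 1575
2055^32 ≡ 1575^2 = 2480625 ≡ 1909
2055^64 ≡ 1909^2 = 3644281 ≡ 1200
2055^128 ≡ 1200^2 = 1440000 ≡ 3292
2055^256 ≡ 3292^2 = 10837264 ≡ 2749
2055^512 ≡ 2749^2 = 7557001 ≡ 2443
2055^1024 ≡ 2443^2 = 5968249 ≡ 385
2055^2048 ≡ 385^2 = 148225 ≡ 2186
3303 = 2048 + 1024 + 128 + 64 + 32 + 4 + 2 + 1, so 2055^3303 ≡ 2186·385·3292·1200·1909·3126·3682·2055 ≡ 331 (mod 3947)

331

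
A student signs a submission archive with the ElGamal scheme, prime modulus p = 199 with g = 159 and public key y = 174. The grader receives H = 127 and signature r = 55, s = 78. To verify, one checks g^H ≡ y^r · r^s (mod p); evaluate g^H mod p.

59

159^127 mod 199 = 59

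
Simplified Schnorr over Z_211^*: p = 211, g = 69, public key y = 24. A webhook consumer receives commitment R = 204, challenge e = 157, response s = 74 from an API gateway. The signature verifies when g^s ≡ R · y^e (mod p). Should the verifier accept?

g^s mod p:
69^2 = 4761 ≡ 119
69^4 ≡ 119^2 = 14161 ≡ 24
69^8 ≡ 24^2 = 576 ≡ 154
69^16 ≡ 154^2 = 23716 ≡ 84
69^32 ≡ 84^2 = 7056 ≡ 93
69^64 ≡ 93^2 = 8649 ≡ 209
74 = 64 + 8 + 2, so 69^74 ≡ 209·154·119 ≡ 62 (mod 211)
R · y^e mod p:
24^2 = 576 ≡ 154
24^4 ≡ 154^2 = 23716 ≡ 84
24^8 ≡ 84^2 = 7056 ≡ 93
24^16 ≡ 93^2 = 8649 ≡ 209
24^32 ≡ 209^2 = 43681 ≡ 4
24^64 ≡ 4^2 = 16
24^128 ≡ 16^2 = 256 ≡ 45
157 = 128 + 16 + 8 + 4 + 1, so 24^157 ≡ 45·209·93·84·24 ≡ 172 (mod 211)
204·172 = 35088 ≡ 62 (mod 211)
62 ≡ 62 (mod 211); signature holds.

accept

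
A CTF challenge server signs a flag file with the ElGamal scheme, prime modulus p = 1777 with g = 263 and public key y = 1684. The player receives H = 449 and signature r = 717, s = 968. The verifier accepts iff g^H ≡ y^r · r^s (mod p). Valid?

Left side g^H mod p:
263^2 = 69169 ≡ 1643
263^4 ≡ 1643^2 = 2699449 ≡ 186
263^8 ≡ 186^2 = 34596 ≡ 833
263^16 ≡ 833^2 = 693889 ≡ 859
263^32 ≡ 859^2 = 737881 ≡ 426
263^64 ≡ 426^2 = 181476 ≡ 222
263^128 ≡ 222^2 = 49284 ≡ 1305
263^256 ≡ 1305^2 = 1703025 ≡ 659
449 = 256 + 128 + 64 + 1, so 263^449 ≡ 659·1305·222·263 ≡ 845 (mod 1777)
Right side y^r · r^s mod p:
1684^2 = 2835856 ≡ 1541
1684^4 ≡ 1541^2 = 2374681 ≡ 609
1684^8 ≡ 609^2 = 370881 ≡ 1265
1684^16 ≡ 1265^2 = 1600225 ≡ 925
1684^32 ≡ 925^2 = 855625 ≡ 888
1684^64 ≡ 888^2 = 788544 ≡ 1333
1684^128 ≡ 1333^2 = 1776889 ≡ 1666
1684^256 ≡ 1666^2 = 2775556 ≡ 1659
1684^512 ≡ 1659^2 = 2752281 ≡ 1485
717 = 512 + 128 + 64 + 8 + 4 + 1, so 1684^717 ≡ 1485·1666·1333·1265·609·1684 ≡ 726 (mod 1777)
717^2 = 514089 ≡ 536
717^4 ≡ 536^2 = 287296 ≡ 1199
717^8 ≡ 1199^2 = 1437601 ≡ 8
717^16 ≡ 8^2 = 64
717^32 ≡ 64^2 = 4096 ≡ 542
717^64 ≡ 542^2 = 293764 ≡ 559
717^128 ≡ 559^2 = 312481 ≡ 1506
717^256 ≡ 1506^2 = 2268036 ≡ 584
717^512 ≡ 584^2 = 341056 ≡ 1649
968 = 512 + 256 + 128 + 64 + 8, so 717^968 ≡ 1649·584·1506·559·8 ≡ 1541 (mod 1777)
726·1541 = 1118766 ≡ 1033 (mod 1777)
845 ≠ 1033, so verification fails.

no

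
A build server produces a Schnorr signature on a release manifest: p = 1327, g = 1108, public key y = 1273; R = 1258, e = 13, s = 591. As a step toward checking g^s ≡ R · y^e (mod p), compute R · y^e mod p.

458

1273^2 = 1620529 ≡ 262
1273^4 ≡ 262^2 = 68644 ≡ 967
1273^8 ≡ 967^2 = 935089 ≡ 881
13 = 8 + 4 + 1, so 1273^13 ≡ 881·967·1273 ≡ 378 (mod 1327)
R · y^e ≡ 1258·378 = 475524 ≡ 458 (mod 1327)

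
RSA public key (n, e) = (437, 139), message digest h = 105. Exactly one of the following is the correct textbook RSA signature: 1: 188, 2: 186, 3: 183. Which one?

2

Candidate 1: Squares mod 437: 188^1≡188, 188^2≡384, 188^4≡187, 188^8≡9, 188^16≡81, 188^32≡6, 188^64≡36, 188^128≡422; 139 = 128 + 8 + 2 + 1, so 188^139 ≡ 422·9·384·188 ≡ 54 (mod 437)
Candidate 2: Squares mod 437: 186^1≡186, 186^2≡73, 186^4≡85, 186^8≡233, 186^16≡101, 186^32≡150, 186^64≡213, 186^128≡358; 139 = 128 + 8 + 2 + 1, so 186^139 ≡ 358·233·73·186 ≡ 105 (mod 437)
  → matches h = 105
Candidate 3: Squares mod 437: 183^1≡183, 183^2≡277, 183^4≡254, 183^8≡277, 183^16≡254, 183^32≡277, 183^64≡254, 183^128≡277; 139 = 128 + 8 + 2 + 1, so 183^139 ≡ 277·277·277·183 ≡ 183 (mod 437)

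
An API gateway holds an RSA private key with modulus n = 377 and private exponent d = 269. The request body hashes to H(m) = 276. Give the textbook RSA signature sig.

Squares mod 377: (H(m))^1≡276, (H(m))^2≡22, (H(m))^4≡107, (H(m))^8≡139, (H(m))^16≡94, (H(m))^32≡165, (H(m))^64≡81, (H(m))^128≡152, (H(m))^256≡107
269 = 256 + 8 + 4 + 1, so (H(m))^269 ≡ 107·139·107·276 ≡ 308 (mod 377)

308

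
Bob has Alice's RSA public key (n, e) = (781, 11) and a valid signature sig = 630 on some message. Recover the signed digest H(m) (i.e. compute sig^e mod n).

sig^11 mod 781 = 564

564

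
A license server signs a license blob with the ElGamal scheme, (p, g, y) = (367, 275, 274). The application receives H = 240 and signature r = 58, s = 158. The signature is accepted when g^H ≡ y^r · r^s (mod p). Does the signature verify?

verifies

Left side g^H mod p:
275^2 = 75625 ≡ 23
275^4 ≡ 23^2 = 529 ≡ 162
275^8 ≡ 162^2 = 26244 ≡ 187
275^16 ≡ 187^2 = 34969 ≡ 104
275^32 ≡ 104^2 = 10816 ≡ 173
275^64 ≡ 173^2 = 29929 ≡ 202
275^128 ≡ 202^2 = 40804 ≡ 67
240 = 128 + 64 + 32 + 16, so 275^240 ≡ 67·202·173·104 ≡ 329 (mod 367)
Right side y^r · r^s mod p:
274^2 = 75076 ≡ 208
274^4 ≡ 208^2 = 43264 ≡ 325
274^8 ≡ 325^2 = 105625 ≡ 296
274^16 ≡ 296^2 = 87616 ≡ 270
274^32 ≡ 270^2 = 72900 ≡ 234
58 = 32 + 16 + 8 + 2, so 274^58 ≡ 234·270·296·208 ≡ 210 (mod 367)
58^2 = 3364 ≡ 61
58^4 ≡ 61^2 = 3721 ≡ 51
58^8 ≡ 51^2 = 2601 ≡ 32
58^16 ≡ 32^2 = 1024 ≡ 290
58^32 ≡ 290^2 = 84100 ≡ 57
58^64 ≡ 57^2 = 3249 ≡ 313
58^128 ≡ 313^2 = 97969 ≡ 347
158 = 128 + 16 + 8 + 4 + 2, so 58^158 ≡ 347·290·32·51·61 ≡ 234 (mod 367)
210·234 = 49140 ≡ 329 (mod 367)
329 ≡ 329 (mod 367), so the signature is genuine.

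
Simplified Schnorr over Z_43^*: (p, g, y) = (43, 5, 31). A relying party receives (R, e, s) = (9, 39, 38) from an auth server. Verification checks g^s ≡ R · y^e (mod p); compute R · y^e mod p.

15

31^39 mod 43 = 16
R · y^e ≡ 9·16 = 144 ≡ 15 (mod 43)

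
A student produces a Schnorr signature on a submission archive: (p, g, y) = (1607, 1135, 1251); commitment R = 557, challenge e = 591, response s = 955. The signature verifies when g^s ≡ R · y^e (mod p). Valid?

yes

g^s mod p:
1135^2 = 1288225 ≡ 1018
1135^4 ≡ 1018^2 = 1036324 ≡ 1416
1135^8 ≡ 1416^2 = 2005056 ≡ 1127
1135^16 ≡ 1127^2 = 1270129 ≡ 599
1135^32 ≡ 599^2 = 358801 ≡ 440
1135^64 ≡ 440^2 = 193600 ≡ 760
1135^128 ≡ 760^2 = 577600 ≡ 687
1135^256 ≡ 687^2 = 471969 ≡ 1118
1135^512 ≡ 1118^2 = 1249924 ≡ 1285
955 = 512 + 256 + 128 + 32 + 16 + 8 + 2 + 1, so 1135^955 ≡ 1285·1118·687·440·599·1127·1018·1135 ≡ 228 (mod 1607)
R · y^e mod p:
1251^2 = 1565001 ≡ 1390
1251^4 ≡ 1390^2 = 1932100 ≡ 486
1251^8 ≡ 486^2 = 236196 ≡ 1574
1251^16 ≡ 1574^2 = 2477476 ≡ 1089
1251^32 ≡ 1089^2 = 1185921 ≡ 1562
1251^64 ≡ 1562^2 = 2439844 ≡ 418
1251^128 ≡ 418^2 = 174724 ≡ 1168
1251^256 ≡ 1168^2 = 1364224 ≡ 1488
1251^512 ≡ 1488^2 = 2214144 ≡ 1305
591 = 512 + 64 + 8 + 4 + 2 + 1, so 1251^591 ≡ 1305·418·1574·486·1390·1251 ≡ 312 (mod 1607)
557·312 = 173784 ≡ 228 (mod 1607)
228 ≡ 228 (mod 1607); signature holds.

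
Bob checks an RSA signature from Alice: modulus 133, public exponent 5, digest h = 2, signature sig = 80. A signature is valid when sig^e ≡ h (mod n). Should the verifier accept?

reject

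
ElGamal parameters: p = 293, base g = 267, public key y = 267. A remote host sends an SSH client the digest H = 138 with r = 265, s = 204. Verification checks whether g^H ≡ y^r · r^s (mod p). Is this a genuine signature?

forged

Left side g^H mod p:
267^2 = 71289 ≡ 90
267^4 ≡ 90^2 = 8100 ≡ 189
267^8 ≡ 189^2 = 35721 ≡ 268
267^16 ≡ 268^2 = 71824 ≡ 39
267^32 ≡ 39^2 = 1521 ≡ 56
267^64 ≡ 56^2 = 3136 ≡ 206
267^128 ≡ 206^2 = 42436 ≡ 244
138 = 128 + 8 + 2, so 267^138 ≡ 244·268·90 ≡ 82 (mod 293)
Right side y^r · r^s mod p:
267^2 = 71289 ≡ 90
267^4 ≡ 90^2 = 8100 ≡ 189
267^8 ≡ 189^2 = 35721 ≡ 268
267^16 ≡ 268^2 = 71824 ≡ 39
267^32 ≡ 39^2 = 1521 ≡ 56
267^64 ≡ 56^2 = 3136 ≡ 206
267^128 ≡ 206^2 = 42436 ≡ 244
267^256 ≡ 244^2 = 59536 ≡ 57
265 = 256 + 8 + 1, so 267^265 ≡ 57·268·267 ≡ 132 (mod 293)
265^2 = 70225 ≡ 198
265^4 ≡ 198^2 = 39204 ≡ 235
265^8 ≡ 235^2 = 55225 ≡ 141
265^16 ≡ 141^2 = 19881 ≡ 250
265^32 ≡ 250^2 = 62500 ≡ 91
265^64 ≡ 91^2 = 8281 ≡ 77
265^128 ≡ 77^2 = 5929 ≡ 69
204 = 128 + 64 + 8 + 4, so 265^204 ≡ 69·77·141·235 ≡ 135 (mod 293)
132·135 = 17820 ≡ 240 (mod 293)
82 ≠ 240, so verification fails.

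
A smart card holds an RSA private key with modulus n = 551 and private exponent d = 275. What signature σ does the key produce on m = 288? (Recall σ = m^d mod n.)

338

Squares mod 551: m^1≡288, m^2≡294, m^4≡480, m^8≡82, m^16≡112, m^32≡422, m^64≡111, m^128≡199, m^256≡480
275 = 256 + 16 + 2 + 1, so m^275 ≡ 480·112·294·288 ≡ 338 (mod 551)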